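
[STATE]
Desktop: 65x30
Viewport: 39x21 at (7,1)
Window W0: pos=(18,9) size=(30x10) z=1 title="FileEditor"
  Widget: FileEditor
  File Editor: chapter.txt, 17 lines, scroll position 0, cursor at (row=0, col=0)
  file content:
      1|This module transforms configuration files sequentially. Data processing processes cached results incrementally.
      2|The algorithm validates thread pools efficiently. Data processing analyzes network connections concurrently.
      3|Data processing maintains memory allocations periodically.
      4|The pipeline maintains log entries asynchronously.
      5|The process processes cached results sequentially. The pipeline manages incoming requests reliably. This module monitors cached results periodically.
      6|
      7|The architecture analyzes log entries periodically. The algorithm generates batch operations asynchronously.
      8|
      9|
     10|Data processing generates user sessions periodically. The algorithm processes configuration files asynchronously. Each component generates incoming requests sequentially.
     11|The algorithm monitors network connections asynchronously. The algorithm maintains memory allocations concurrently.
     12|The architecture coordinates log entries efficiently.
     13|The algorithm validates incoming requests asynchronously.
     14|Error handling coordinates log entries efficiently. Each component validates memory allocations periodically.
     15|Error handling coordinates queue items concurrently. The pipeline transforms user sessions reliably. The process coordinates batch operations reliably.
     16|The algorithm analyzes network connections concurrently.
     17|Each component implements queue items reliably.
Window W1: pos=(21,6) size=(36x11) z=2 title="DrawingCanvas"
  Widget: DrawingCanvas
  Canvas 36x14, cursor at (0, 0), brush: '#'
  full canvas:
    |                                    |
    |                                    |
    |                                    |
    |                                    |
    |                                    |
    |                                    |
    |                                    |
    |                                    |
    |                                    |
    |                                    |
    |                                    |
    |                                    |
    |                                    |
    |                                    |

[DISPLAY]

                                       
                                       
                                       
                                       
                                       
              ┏━━━━━━━━━━━━━━━━━━━━━━━━
              ┃ DrawingCanvas          
              ┠────────────────────────
           ┏━━┃+                       
           ┃ F┃                        
           ┠──┃                        
           ┃█h┃                        
           ┃Th┃                        
           ┃Da┃                        
           ┃Th┃                        
           ┃Th┗━━━━━━━━━━━━━━━━━━━━━━━━
           ┃                           
           ┗━━━━━━━━━━━━━━━━━━━━━━━━━━━
                                       
                                       
                                       


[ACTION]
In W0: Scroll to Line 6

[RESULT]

                                       
                                       
                                       
                                       
                                       
              ┏━━━━━━━━━━━━━━━━━━━━━━━━
              ┃ DrawingCanvas          
              ┠────────────────────────
           ┏━━┃+                       
           ┃ F┃                        
           ┠──┃                        
           ┃  ┃                        
           ┃Th┃                        
           ┃  ┃                        
           ┃  ┃                        
           ┃Da┗━━━━━━━━━━━━━━━━━━━━━━━━
           ┃The algorithm monitors netw
           ┗━━━━━━━━━━━━━━━━━━━━━━━━━━━
                                       
                                       
                                       


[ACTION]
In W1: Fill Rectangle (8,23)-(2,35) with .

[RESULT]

                                       
                                       
                                       
                                       
                                       
              ┏━━━━━━━━━━━━━━━━━━━━━━━━
              ┃ DrawingCanvas          
              ┠────────────────────────
           ┏━━┃+                       
           ┃ F┃                        
           ┠──┃                       .
           ┃  ┃                       .
           ┃Th┃                       .
           ┃  ┃                       .
           ┃  ┃                       .
           ┃Da┗━━━━━━━━━━━━━━━━━━━━━━━━
           ┃The algorithm monitors netw
           ┗━━━━━━━━━━━━━━━━━━━━━━━━━━━
                                       
                                       
                                       


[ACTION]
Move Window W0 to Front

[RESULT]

                                       
                                       
                                       
                                       
                                       
              ┏━━━━━━━━━━━━━━━━━━━━━━━━
              ┃ DrawingCanvas          
              ┠────────────────────────
           ┏━━━━━━━━━━━━━━━━━━━━━━━━━━━
           ┃ FileEditor                
           ┠───────────────────────────
           ┃                           
           ┃The architecture analyzes l
           ┃                           
           ┃                           
           ┃Data processing generates u
           ┃The algorithm monitors netw
           ┗━━━━━━━━━━━━━━━━━━━━━━━━━━━
                                       
                                       
                                       


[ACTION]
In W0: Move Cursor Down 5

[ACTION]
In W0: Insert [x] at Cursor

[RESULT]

                                       
                                       
                                       
                                       
                                       
              ┏━━━━━━━━━━━━━━━━━━━━━━━━
              ┃ DrawingCanvas          
              ┠────────────────────────
           ┏━━━━━━━━━━━━━━━━━━━━━━━━━━━
           ┃ FileEditor                
           ┠───────────────────────────
           ┃x█                         
           ┃The architecture analyzes l
           ┃                           
           ┃                           
           ┃Data processing generates u
           ┃The algorithm monitors netw
           ┗━━━━━━━━━━━━━━━━━━━━━━━━━━━
                                       
                                       
                                       


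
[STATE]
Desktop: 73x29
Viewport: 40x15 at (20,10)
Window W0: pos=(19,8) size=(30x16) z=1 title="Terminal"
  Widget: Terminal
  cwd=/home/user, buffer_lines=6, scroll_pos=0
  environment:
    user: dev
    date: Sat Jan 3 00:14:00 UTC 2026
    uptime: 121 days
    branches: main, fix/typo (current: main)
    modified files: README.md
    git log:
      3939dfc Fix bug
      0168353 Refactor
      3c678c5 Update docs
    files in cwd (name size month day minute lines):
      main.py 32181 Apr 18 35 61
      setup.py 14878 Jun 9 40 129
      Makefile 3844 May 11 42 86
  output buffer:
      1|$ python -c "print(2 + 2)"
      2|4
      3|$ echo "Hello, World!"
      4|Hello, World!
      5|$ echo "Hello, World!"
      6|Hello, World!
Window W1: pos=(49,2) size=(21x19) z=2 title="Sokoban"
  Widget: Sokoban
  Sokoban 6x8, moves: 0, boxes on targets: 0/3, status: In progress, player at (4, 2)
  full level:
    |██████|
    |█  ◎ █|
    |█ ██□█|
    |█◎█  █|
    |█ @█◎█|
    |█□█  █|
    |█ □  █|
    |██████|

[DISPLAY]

────────────────────────────┨┃█□█  █    
$ python -c "print(2 + 2)"  ┃┃█ □  █    
4                           ┃┃██████    
$ echo "Hello, World!"      ┃┃Moves: 0  
Hello, World!               ┃┃          
$ echo "Hello, World!"      ┃┃          
Hello, World!               ┃┃          
$ █                         ┃┃          
                            ┃┃          
                            ┃┃          
                            ┃┗━━━━━━━━━━
                            ┃           
                            ┃           
━━━━━━━━━━━━━━━━━━━━━━━━━━━━┛           
                                        


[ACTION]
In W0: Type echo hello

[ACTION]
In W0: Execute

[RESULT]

────────────────────────────┨┃█□█  █    
$ python -c "print(2 + 2)"  ┃┃█ □  █    
4                           ┃┃██████    
$ echo "Hello, World!"      ┃┃Moves: 0  
Hello, World!               ┃┃          
$ echo "Hello, World!"      ┃┃          
Hello, World!               ┃┃          
$ echo hello                ┃┃          
hello                       ┃┃          
$ █                         ┃┃          
                            ┃┗━━━━━━━━━━
                            ┃           
                            ┃           
━━━━━━━━━━━━━━━━━━━━━━━━━━━━┛           
                                        


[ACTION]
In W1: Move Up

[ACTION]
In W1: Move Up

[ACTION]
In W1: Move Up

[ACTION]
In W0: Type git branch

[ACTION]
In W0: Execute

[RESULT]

────────────────────────────┨┃█□█  █    
$ python -c "print(2 + 2)"  ┃┃█ □  █    
4                           ┃┃██████    
$ echo "Hello, World!"      ┃┃Moves: 0  
Hello, World!               ┃┃          
$ echo "Hello, World!"      ┃┃          
Hello, World!               ┃┃          
$ echo hello                ┃┃          
hello                       ┃┃          
$ git branch                ┃┃          
* main                      ┃┗━━━━━━━━━━
  fix/typo                  ┃           
$ █                         ┃           
━━━━━━━━━━━━━━━━━━━━━━━━━━━━┛           
                                        


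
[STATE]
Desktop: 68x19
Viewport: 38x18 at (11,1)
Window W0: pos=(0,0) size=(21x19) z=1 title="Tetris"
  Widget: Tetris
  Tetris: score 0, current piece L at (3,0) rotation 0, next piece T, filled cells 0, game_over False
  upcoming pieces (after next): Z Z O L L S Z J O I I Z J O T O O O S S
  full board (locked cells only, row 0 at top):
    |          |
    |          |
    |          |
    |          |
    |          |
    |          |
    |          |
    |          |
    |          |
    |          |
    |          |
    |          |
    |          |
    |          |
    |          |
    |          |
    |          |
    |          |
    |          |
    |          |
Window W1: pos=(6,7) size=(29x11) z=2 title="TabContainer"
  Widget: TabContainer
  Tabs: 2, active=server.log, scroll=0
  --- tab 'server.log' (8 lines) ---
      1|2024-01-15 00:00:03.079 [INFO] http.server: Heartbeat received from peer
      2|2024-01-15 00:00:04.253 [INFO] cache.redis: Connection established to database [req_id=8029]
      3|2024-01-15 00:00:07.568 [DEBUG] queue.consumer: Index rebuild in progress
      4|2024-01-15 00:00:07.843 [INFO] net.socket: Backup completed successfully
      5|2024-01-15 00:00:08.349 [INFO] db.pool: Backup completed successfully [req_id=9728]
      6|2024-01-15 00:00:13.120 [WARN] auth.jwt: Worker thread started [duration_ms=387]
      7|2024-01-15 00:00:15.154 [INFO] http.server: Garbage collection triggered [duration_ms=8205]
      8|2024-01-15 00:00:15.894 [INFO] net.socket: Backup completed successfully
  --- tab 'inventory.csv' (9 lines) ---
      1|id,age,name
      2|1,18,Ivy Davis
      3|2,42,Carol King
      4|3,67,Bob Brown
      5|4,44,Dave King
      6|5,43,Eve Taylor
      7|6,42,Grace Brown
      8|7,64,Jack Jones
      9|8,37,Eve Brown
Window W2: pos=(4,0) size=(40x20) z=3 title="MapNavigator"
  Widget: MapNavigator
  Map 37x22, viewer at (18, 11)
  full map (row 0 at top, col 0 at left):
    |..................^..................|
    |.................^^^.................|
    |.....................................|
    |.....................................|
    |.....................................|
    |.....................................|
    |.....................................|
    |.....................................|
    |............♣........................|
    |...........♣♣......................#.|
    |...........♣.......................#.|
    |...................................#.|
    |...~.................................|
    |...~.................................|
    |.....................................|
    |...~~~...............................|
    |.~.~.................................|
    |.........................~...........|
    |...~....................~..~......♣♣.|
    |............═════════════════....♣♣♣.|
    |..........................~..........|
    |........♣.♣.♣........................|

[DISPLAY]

vigator                         ┃     
────────────────────────────────┨     
................................┃     
................................┃     
................................┃     
................................┃     
................................┃     
.......♣........................┃     
......♣♣......................#.┃     
......♣.......................#.┃     
.............@................#.┃     
................................┃     
................................┃     
................................┃     
~...............................┃     
................................┃     
....................~...........┃     
...................~..~......♣♣.┃     


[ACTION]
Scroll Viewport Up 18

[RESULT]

━━━━━━━━━━━━━━━━━━━━━━━━━━━━━━━━┓     
vigator                         ┃     
────────────────────────────────┨     
................................┃     
................................┃     
................................┃     
................................┃     
................................┃     
.......♣........................┃     
......♣♣......................#.┃     
......♣.......................#.┃     
.............@................#.┃     
................................┃     
................................┃     
................................┃     
~...............................┃     
................................┃     
....................~...........┃     


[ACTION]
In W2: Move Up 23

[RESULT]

━━━━━━━━━━━━━━━━━━━━━━━━━━━━━━━━┓     
vigator                         ┃     
────────────────────────────────┨     
                                ┃     
                                ┃     
                                ┃     
                                ┃     
                                ┃     
                                ┃     
                                ┃     
                                ┃     
.............@..................┃     
............^^^.................┃     
................................┃     
................................┃     
................................┃     
................................┃     
................................┃     


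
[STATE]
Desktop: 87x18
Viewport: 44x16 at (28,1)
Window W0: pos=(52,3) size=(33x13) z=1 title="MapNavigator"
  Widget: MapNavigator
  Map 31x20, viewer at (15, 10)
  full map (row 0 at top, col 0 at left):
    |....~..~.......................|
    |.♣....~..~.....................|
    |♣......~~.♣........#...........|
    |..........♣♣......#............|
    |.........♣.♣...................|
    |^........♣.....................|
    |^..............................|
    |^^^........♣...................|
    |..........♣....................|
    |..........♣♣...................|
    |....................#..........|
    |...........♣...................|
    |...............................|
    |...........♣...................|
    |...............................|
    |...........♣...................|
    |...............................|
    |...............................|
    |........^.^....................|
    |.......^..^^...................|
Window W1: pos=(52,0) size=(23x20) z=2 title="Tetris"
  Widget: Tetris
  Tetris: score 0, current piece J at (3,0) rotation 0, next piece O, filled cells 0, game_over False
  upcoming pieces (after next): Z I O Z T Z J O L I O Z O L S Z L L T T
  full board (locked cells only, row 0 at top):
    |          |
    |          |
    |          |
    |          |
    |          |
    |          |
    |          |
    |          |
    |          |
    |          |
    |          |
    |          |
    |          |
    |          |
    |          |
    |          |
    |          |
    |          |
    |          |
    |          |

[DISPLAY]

                        ┃ Tetris            
                        ┠───────────────────
                        ┃          │Next:   
                        ┃          │▓▓      
                        ┃          │▓▓      
                        ┃          │        
                        ┃          │        
                        ┃          │        
                        ┃          │Score:  
                        ┃          │0       
                        ┃          │        
                        ┃          │        
                        ┃          │        
                        ┃          │        
                        ┃          │        
                        ┃          │        


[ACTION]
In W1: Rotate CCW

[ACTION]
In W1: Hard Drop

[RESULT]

                        ┃ Tetris            
                        ┠───────────────────
                        ┃          │Next:   
                        ┃          │▓▓      
                        ┃          │ ▓▓     
                        ┃          │        
                        ┃          │        
                        ┃          │        
                        ┃          │Score:  
                        ┃          │0       
                        ┃          │        
                        ┃          │        
                        ┃          │        
                        ┃          │        
                        ┃          │        
                        ┃    █     │        


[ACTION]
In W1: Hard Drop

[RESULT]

                        ┃ Tetris            
                        ┠───────────────────
                        ┃          │Next:   
                        ┃          │████    
                        ┃          │        
                        ┃          │        
                        ┃          │        
                        ┃          │        
                        ┃          │Score:  
                        ┃          │0       
                        ┃          │        
                        ┃          │        
                        ┃          │        
                        ┃    ▓▓    │        
                        ┃    ▓▓    │        
                        ┃    █     │        


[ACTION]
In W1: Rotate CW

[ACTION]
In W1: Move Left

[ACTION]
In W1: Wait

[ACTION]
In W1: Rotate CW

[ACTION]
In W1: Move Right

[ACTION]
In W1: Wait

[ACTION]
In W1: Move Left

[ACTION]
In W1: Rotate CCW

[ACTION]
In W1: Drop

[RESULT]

                        ┃ Tetris            
                        ┠───────────────────
                        ┃  ▓▓      │Next:   
                        ┃  ▓       │████    
                        ┃          │        
                        ┃          │        
                        ┃          │        
                        ┃          │        
                        ┃          │Score:  
                        ┃          │0       
                        ┃          │        
                        ┃          │        
                        ┃          │        
                        ┃    ▓▓    │        
                        ┃    ▓▓    │        
                        ┃    █     │        


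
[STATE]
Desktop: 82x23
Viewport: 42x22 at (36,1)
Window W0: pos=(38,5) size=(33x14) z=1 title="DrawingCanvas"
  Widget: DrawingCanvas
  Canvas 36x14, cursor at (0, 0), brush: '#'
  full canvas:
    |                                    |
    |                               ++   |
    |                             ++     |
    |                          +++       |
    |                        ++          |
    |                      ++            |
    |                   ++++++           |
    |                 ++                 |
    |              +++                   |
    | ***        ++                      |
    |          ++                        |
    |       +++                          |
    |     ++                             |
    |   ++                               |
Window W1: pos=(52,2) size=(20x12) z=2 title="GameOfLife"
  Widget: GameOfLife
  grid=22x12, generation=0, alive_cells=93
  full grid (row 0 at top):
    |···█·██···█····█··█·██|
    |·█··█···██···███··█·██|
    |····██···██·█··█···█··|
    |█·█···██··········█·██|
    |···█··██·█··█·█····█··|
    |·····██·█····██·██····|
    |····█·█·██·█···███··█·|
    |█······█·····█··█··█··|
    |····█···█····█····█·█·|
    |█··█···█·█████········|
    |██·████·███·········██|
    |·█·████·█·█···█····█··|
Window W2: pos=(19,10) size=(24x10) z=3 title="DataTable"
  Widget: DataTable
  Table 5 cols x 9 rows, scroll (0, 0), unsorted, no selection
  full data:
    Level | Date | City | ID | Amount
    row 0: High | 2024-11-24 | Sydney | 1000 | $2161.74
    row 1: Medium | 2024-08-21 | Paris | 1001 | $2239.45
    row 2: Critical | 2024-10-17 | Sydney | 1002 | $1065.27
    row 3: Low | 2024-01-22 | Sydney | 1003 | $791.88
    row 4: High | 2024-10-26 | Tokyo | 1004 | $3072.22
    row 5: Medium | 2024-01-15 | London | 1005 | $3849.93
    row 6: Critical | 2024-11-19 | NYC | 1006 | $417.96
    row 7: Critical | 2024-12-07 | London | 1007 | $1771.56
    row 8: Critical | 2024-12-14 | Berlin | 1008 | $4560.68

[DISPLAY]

                                          
                ┏━━━━━━━━━━━━━━━━━━┓      
                ┃ GameOfLife       ┃      
                ┠──────────────────┨      
  ┏━━━━━━━━━━━━━┃Gen: 0            ┃      
  ┃ DrawingCanva┃··██···██·█··█···█┃      
  ┠─────────────┃█···██··········█·┃      
  ┃+            ┃·█··██·█··█·█····█┃      
  ┃             ┃···██·█····██·██··┃      
━━━━━━┓         ┃··█·█·██·█···███··┃      
      ┃         ┃·····█·····█··█··█┃      
──────┨         ┃··█···█····█····█·┃      
   │Ci┃         ┗━━━━━━━━━━━━━━━━━━┛      
───┼──┃               ++++++      ┃       
-24│Sy┃             ++            ┃       
-21│Pa┃          +++              ┃       
-17│Sy┃        ++                 ┃       
-22│Sy┃━━━━━━━━━━━━━━━━━━━━━━━━━━━┛       
━━━━━━┛                                   
                                          
                                          
                                          


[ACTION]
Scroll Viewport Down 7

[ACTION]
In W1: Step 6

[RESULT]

                                          
                ┏━━━━━━━━━━━━━━━━━━┓      
                ┃ GameOfLife       ┃      
                ┠──────────────────┨      
  ┏━━━━━━━━━━━━━┃Gen: 6            ┃      
  ┃ DrawingCanva┃█·············██··┃      
  ┠─────────────┃██····█·····█·██·█┃      
  ┃+            ┃····███········█··┃      
  ┃             ┃····███·······███·┃      
━━━━━━┓         ┃··············███·┃      
      ┃         ┃██····█·█·····█·█·┃      
──────┨         ┃█·█··██·█·········┃      
   │Ci┃         ┗━━━━━━━━━━━━━━━━━━┛      
───┼──┃               ++++++      ┃       
-24│Sy┃             ++            ┃       
-21│Pa┃          +++              ┃       
-17│Sy┃        ++                 ┃       
-22│Sy┃━━━━━━━━━━━━━━━━━━━━━━━━━━━┛       
━━━━━━┛                                   
                                          
                                          
                                          


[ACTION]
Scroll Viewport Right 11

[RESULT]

                                          
            ┏━━━━━━━━━━━━━━━━━━┓          
            ┃ GameOfLife       ┃          
            ┠──────────────────┨          
━━━━━━━━━━━━┃Gen: 6            ┃          
DrawingCanva┃█·············██··┃          
────────────┃██····█·····█·██·█┃          
            ┃····███········█··┃          
            ┃····███·······███·┃          
━━┓         ┃··············███·┃          
  ┃         ┃██····█·█·····█·█·┃          
──┨         ┃█·█··██·█·········┃          
Ci┃         ┗━━━━━━━━━━━━━━━━━━┛          
──┃               ++++++      ┃           
Sy┃             ++            ┃           
Pa┃          +++              ┃           
Sy┃        ++                 ┃           
Sy┃━━━━━━━━━━━━━━━━━━━━━━━━━━━┛           
━━┛                                       
                                          
                                          
                                          


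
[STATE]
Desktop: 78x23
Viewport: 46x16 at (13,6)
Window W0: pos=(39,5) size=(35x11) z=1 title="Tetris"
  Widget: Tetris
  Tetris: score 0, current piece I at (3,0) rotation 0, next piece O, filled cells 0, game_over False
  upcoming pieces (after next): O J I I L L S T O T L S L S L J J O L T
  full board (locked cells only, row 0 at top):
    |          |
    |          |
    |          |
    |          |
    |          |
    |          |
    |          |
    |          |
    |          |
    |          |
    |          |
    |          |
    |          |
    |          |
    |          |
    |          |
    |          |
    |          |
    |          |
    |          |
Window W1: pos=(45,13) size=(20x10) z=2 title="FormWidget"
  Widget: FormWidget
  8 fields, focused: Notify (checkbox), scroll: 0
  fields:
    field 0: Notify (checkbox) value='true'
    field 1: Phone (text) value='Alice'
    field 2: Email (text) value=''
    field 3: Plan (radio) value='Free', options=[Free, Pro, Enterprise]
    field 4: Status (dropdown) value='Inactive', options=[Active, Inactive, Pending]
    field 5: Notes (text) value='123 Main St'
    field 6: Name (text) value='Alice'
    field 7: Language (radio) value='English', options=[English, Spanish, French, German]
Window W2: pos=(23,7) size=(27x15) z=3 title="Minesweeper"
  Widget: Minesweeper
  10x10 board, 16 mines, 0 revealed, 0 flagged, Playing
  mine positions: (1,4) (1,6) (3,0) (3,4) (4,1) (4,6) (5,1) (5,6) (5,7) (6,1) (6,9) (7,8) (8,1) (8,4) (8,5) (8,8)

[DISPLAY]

                          ┃ Tetris            
          ┏━━━━━━━━━━━━━━━━━━━━━━━━━┓─────────
          ┃ Minesweeper             ┃│Next:   
          ┠─────────────────────────┨│▓▓      
          ┃■■■■■■■■■■               ┃│▓▓      
          ┃■■■■■■■■■■               ┃│        
          ┃■■■■■■■■■■               ┃│        
          ┃■■■■■■■■■■               ┃━━━━━━━━━
          ┃■■■■■■■■■■               ┃mWidget  
          ┃■■■■■■■■■■               ┃─────────
          ┃■■■■■■■■■■               ┃tify:    
          ┃■■■■■■■■■■               ┃one:     
          ┃■■■■■■■■■■               ┃ail:     
          ┃■■■■■■■■■■               ┃an:      
          ┃                         ┃atus:    
          ┗━━━━━━━━━━━━━━━━━━━━━━━━━┛tes:     


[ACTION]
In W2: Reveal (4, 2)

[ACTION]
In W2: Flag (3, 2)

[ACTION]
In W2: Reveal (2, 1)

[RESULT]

                          ┃ Tetris            
          ┏━━━━━━━━━━━━━━━━━━━━━━━━━┓─────────
          ┃ Minesweeper             ┃│Next:   
          ┠─────────────────────────┨│▓▓      
          ┃■■■■■■■■■■               ┃│▓▓      
          ┃■■■■■■■■■■               ┃│        
          ┃■1■■■■■■■■               ┃│        
          ┃■■⚑■■■■■■■               ┃━━━━━━━━━
          ┃■■2■■■■■■■               ┃mWidget  
          ┃■■■■■■■■■■               ┃─────────
          ┃■■■■■■■■■■               ┃tify:    
          ┃■■■■■■■■■■               ┃one:     
          ┃■■■■■■■■■■               ┃ail:     
          ┃■■■■■■■■■■               ┃an:      
          ┃                         ┃atus:    
          ┗━━━━━━━━━━━━━━━━━━━━━━━━━┛tes:     


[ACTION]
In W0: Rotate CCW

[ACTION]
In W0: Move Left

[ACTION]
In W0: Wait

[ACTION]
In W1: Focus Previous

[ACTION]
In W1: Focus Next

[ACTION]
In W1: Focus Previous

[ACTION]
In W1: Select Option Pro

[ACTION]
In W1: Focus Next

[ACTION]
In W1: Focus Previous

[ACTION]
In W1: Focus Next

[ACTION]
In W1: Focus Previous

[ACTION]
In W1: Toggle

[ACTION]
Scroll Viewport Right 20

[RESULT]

       ┃ Tetris                          ┃    
━━━━━━━━━━━━━━━━━┓───────────────────────┨    
eper             ┃│Next:                 ┃    
─────────────────┨│▓▓                    ┃    
■■               ┃│▓▓                    ┃    
■■               ┃│                      ┃    
■■               ┃│                      ┃    
■■               ┃━━━━━━━━━━━━━━┓        ┃    
■■               ┃mWidget       ┃        ┃    
■■               ┃──────────────┨━━━━━━━━┛    
■■               ┃tify:     [x] ┃             
■■               ┃one:      [Al]┃             
■■               ┃ail:      [  ]┃             
■■               ┃an:       (●) ┃             
                 ┃atus:     [I▼]┃             
━━━━━━━━━━━━━━━━━┛tes:      [12]┃             


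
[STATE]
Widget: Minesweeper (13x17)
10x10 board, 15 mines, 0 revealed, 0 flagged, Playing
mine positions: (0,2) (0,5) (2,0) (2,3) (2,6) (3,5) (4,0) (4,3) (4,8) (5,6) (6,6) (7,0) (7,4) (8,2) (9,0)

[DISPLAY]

■■■■■■■■■■   
■■■■■■■■■■   
■■■■■■■■■■   
■■■■■■■■■■   
■■■■■■■■■■   
■■■■■■■■■■   
■■■■■■■■■■   
■■■■■■■■■■   
■■■■■■■■■■   
■■■■■■■■■■   
             
             
             
             
             
             
             


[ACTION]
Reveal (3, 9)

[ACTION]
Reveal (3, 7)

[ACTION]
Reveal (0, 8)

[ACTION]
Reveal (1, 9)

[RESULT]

■■■■■■1      
■■■■■■21     
■■■■■■■1     
■■■■■■■211   
■■■■■■■■■■   
■■■■■■■■■■   
■■■■■■■■■■   
■■■■■■■■■■   
■■■■■■■■■■   
■■■■■■■■■■   
             
             
             
             
             
             
             


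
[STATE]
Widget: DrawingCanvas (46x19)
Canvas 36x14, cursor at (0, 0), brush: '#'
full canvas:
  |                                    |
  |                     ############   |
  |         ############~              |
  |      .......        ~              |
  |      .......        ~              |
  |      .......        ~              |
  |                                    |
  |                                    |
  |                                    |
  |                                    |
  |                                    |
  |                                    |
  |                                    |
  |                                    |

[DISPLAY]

+                                             
                     ############             
         ############~                        
      .......        ~                        
      .......        ~                        
      .......        ~                        
                                              
                                              
                                              
                                              
                                              
                                              
                                              
                                              
                                              
                                              
                                              
                                              
                                              


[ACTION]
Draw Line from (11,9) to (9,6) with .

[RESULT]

+                                             
                     ############             
         ############~                        
      .......        ~                        
      .......        ~                        
      .......        ~                        
                                              
                                              
                                              
      .                                       
       ..                                     
         .                                    
                                              
                                              
                                              
                                              
                                              
                                              
                                              


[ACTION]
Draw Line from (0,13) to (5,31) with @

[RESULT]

+            @@                               
               @@@@  ############             
         ##########@@@@                       
      .......        ~ @@@                    
      .......        ~    @@@@                
      .......        ~        @@              
                                              
                                              
                                              
      .                                       
       ..                                     
         .                                    
                                              
                                              
                                              
                                              
                                              
                                              
                                              


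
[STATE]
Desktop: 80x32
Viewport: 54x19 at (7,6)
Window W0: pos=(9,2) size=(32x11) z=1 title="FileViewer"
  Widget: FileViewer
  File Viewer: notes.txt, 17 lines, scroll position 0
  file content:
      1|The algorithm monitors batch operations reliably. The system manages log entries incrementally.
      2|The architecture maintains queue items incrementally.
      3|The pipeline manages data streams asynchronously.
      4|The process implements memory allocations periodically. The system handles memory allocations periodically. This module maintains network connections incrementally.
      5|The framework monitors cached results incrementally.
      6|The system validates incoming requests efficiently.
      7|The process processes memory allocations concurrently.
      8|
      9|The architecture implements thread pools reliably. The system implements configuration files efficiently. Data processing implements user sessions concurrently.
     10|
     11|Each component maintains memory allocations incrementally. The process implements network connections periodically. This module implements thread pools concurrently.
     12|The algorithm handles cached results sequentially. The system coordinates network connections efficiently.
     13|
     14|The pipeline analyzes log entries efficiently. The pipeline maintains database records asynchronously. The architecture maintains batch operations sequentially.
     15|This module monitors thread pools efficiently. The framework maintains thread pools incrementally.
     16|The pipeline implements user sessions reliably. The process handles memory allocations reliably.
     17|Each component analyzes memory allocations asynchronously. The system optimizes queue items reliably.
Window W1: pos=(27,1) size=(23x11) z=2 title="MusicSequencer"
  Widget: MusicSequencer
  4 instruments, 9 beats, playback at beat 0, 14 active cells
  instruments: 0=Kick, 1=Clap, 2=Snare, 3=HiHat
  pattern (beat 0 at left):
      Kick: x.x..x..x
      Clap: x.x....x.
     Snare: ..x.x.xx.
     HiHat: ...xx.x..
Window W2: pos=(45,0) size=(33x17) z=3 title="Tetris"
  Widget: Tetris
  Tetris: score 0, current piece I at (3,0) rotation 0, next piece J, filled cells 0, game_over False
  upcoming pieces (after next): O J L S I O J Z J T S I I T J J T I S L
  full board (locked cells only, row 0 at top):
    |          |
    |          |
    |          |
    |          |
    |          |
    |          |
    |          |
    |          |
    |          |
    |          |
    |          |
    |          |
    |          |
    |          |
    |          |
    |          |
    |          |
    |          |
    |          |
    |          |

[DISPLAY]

  ┃The architecture ┃  Clap█·█····█·  ┃          │    
  ┃The pipeline mana┃ Snare··█·█·██·  ┃          │    
  ┃The process imple┃ HiHat···██·█··  ┃          │    
  ┃The framework mon┃                 ┃          │Scor
  ┃The system valida┃                 ┃          │0   
  ┃The process proce┗━━━━━━━━━━━━━━━━━┃          │    
  ┗━━━━━━━━━━━━━━━━━━━━━━━━━━━━━━┛    ┃          │    
                                      ┃          │    
                                      ┃          │    
                                      ┃          │    
                                      ┗━━━━━━━━━━━━━━━
                                                      
                                                      
                                                      
                                                      
                                                      
                                                      
                                                      
                                                      


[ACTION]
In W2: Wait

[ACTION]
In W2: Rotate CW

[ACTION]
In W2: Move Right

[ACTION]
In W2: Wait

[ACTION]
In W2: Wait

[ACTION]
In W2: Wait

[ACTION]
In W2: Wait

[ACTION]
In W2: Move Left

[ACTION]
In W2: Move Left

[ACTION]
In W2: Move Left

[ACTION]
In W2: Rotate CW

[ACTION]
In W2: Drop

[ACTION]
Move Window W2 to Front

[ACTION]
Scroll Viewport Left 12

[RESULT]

         ┃The architecture ┃  Clap█·█····█·  ┃        
         ┃The pipeline mana┃ Snare··█·█·██·  ┃        
         ┃The process imple┃ HiHat···██·█··  ┃        
         ┃The framework mon┃                 ┃        
         ┃The system valida┃                 ┃        
         ┃The process proce┗━━━━━━━━━━━━━━━━━┃        
         ┗━━━━━━━━━━━━━━━━━━━━━━━━━━━━━━┛    ┃        
                                             ┃        
                                             ┃        
                                             ┃        
                                             ┗━━━━━━━━
                                                      
                                                      
                                                      
                                                      
                                                      
                                                      
                                                      
                                                      
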